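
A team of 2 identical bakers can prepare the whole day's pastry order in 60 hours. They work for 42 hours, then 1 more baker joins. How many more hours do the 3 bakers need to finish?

12 hours

One baker does 1/120 of the job per hour.
After 42 hours with 2 bakers, 7/10 is done (3/10 left).
With 3 bakers the rate is 3/120 = 1/40, so the rest takes 3/10 ÷ 1/40 = 12 hours.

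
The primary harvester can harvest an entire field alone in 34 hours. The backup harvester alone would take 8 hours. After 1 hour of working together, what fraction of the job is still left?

115/136

Combined rate: 1/34 + 1/8 = (4 + 17)/136 = 21/136 per hour.
In 1 hour they complete 1·21/136 = 21/136 of the job.
So 115/136 remains.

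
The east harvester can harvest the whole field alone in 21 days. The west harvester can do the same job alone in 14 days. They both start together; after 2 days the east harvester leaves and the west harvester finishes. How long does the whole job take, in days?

38/3 days

In the first 2 days the combined rate is 5/42, so 5/21 of the job is done, leaving 16/21.
After the east harvester leaves the rate is 1/14 per day; the remaining 16/21 takes 32/3 days.
Total = 2 + 32/3 = 38/3 days.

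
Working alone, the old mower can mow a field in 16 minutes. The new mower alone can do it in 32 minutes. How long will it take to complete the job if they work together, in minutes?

Combined rate: 1/16 + 1/32 = (2 + 1)/32 = 3/32 per minute.
Time = 1 ÷ (3/32) = 32/3 minutes.

32/3 minutes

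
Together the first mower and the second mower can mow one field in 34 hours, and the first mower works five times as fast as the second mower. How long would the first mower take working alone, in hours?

204/5 hours

Let the second mower's rate be r; then the first mower's rate is 5r, so together (5 + 1)r = 6r = 1/34.
Thus r = 1/204 per hour.
The second mower alone: 204 hours; the first mower alone: 204/5 hours.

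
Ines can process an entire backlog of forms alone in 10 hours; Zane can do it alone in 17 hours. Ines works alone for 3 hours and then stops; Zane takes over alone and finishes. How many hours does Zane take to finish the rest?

119/10 hours

In 3 hours Ines does 3/10 of the job, leaving 7/10.
Zane works at 1/17 per hour, so finishing takes 7/10 ÷ 1/17 = 119/10 hours.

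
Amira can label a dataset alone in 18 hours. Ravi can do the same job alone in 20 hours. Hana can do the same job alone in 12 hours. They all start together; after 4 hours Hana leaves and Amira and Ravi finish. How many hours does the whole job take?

In the first 4 hours the combined rate is 17/90, so 34/45 of the job is done, leaving 11/45.
After Hana leaves the rate is 19/180 per hour; the remaining 11/45 takes 44/19 hours.
Total = 4 + 44/19 = 120/19 hours.

120/19 hours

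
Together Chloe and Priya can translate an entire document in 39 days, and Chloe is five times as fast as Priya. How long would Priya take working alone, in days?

234 days

Let Priya's rate be r; then Chloe's rate is 5r, so together (5 + 1)r = 6r = 1/39.
Thus r = 1/234 per day.
Priya alone: 234 days; Chloe alone: 234/5 days.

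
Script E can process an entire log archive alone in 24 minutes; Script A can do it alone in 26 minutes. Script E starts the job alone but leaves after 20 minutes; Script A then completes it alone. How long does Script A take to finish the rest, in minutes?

13/3 minutes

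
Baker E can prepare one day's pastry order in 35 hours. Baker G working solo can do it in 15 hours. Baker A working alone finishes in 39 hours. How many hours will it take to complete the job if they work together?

91/11 hours

Combined rate: 1/35 + 1/15 + 1/39 = (39 + 91 + 35)/1365 = 165/1365 = 11/91 per hour.
Time = 1 ÷ (11/91) = 91/11 hours.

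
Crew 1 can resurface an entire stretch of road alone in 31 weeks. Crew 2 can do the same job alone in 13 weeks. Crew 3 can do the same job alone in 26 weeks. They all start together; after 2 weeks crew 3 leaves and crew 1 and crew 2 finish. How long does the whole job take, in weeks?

In the first 2 weeks the combined rate is 119/806, so 119/403 of the job is done, leaving 284/403.
After crew 3 leaves the rate is 44/403 per week; the remaining 284/403 takes 71/11 weeks.
Total = 2 + 71/11 = 93/11 weeks.

93/11 weeks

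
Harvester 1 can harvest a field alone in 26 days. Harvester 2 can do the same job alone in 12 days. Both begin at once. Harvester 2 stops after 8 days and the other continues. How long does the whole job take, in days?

26/3 days

In the first 8 days the combined rate is 19/156, so 38/39 of the job is done, leaving 1/39.
After harvester 2 leaves the rate is 1/26 per day; the remaining 1/39 takes 2/3 days.
Total = 8 + 2/3 = 26/3 days.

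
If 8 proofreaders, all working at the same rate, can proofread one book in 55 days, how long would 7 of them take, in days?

440/7 days

Total work is 8·55 = 440 proofreader-days.
With 7 proofreaders: 440/7 days.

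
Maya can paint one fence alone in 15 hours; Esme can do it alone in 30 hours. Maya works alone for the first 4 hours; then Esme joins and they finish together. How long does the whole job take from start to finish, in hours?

In 4 hours Maya does 4/15 of the job, leaving 11/15.
Maya and Esme together work at 1/10 per hour, so finishing takes 11/15 ÷ 1/10 = 22/3 hours.
Total time = 4 + 22/3 = 34/3 hours.

34/3 hours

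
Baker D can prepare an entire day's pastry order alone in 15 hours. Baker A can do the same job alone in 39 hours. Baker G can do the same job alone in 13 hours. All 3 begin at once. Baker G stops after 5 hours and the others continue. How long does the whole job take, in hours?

In the first 5 hours the combined rate is 11/65, so 11/13 of the job is done, leaving 2/13.
After baker G leaves the rate is 6/65 per hour; the remaining 2/13 takes 5/3 hours.
Total = 5 + 5/3 = 20/3 hours.

20/3 hours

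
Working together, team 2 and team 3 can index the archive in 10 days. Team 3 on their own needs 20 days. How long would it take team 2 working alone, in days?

Combined rate is 1/10 per day.
Known contribution: 1/20 per day.
So team 2's rate is 1/10 − 1/20 = 1/20, meaning 20 days alone.

20 days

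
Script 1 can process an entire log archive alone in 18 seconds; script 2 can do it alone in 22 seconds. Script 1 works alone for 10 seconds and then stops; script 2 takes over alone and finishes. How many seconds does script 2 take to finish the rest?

88/9 seconds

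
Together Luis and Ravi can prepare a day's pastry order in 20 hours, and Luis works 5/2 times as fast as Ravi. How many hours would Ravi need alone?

Let Ravi's rate be r; then Luis's rate is (5/2)r, so together (5/2 + 1)r = (7/2)r = 1/20.
Thus r = 1/70 per hour.
Ravi alone: 70 hours; Luis alone: 28 hours.

70 hours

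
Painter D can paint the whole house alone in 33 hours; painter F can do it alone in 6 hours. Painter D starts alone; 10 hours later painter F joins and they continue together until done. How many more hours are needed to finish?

46/13 hours

In 10 hours painter D does 10/33 of the job, leaving 23/33.
Painter D and painter F together work at 13/66 per hour, so finishing takes 23/33 ÷ 13/66 = 46/13 hours.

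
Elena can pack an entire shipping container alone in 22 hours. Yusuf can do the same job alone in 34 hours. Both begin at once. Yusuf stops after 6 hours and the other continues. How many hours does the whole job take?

308/17 hours

In the first 6 hours the combined rate is 14/187, so 84/187 of the job is done, leaving 103/187.
After Yusuf leaves the rate is 1/22 per hour; the remaining 103/187 takes 206/17 hours.
Total = 6 + 206/17 = 308/17 hours.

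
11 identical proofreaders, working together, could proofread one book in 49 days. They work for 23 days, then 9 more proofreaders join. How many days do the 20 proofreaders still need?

143/10 days

One proofreader does 1/539 of the job per day.
After 23 days with 11 proofreaders, 23/49 is done (26/49 left).
With 20 proofreaders the rate is 20/539, so the rest takes 26/49 ÷ 20/539 = 143/10 days.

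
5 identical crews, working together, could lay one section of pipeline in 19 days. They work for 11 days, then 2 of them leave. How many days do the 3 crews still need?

One crew does 1/95 of the job per day.
After 11 days with 5 crews, 11/19 is done (8/19 left).
With 3 crews the rate is 3/95, so the rest takes 8/19 ÷ 3/95 = 40/3 days.

40/3 days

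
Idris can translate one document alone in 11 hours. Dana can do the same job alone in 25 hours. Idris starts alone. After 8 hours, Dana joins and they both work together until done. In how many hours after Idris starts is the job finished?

121/12 hours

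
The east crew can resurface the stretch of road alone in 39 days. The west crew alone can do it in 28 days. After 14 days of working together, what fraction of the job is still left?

11/78

Combined rate: 1/39 + 1/28 = (28 + 39)/1092 = 67/1092 per day.
In 14 days they complete 14·67/1092 = 67/78 of the job.
So 11/78 remains.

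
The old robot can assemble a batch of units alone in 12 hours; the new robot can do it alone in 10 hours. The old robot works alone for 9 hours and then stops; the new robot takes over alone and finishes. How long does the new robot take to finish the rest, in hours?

In 9 hours the old robot does 9/12 = 3/4 of the job, leaving 1/4.
The new robot works at 1/10 per hour, so finishing takes 1/4 ÷ 1/10 = 5/2 hours.

5/2 hours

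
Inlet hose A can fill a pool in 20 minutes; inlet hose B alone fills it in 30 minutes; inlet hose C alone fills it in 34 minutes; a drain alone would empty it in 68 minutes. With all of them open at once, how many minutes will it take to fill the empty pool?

51/5 minutes

Net rate = 1/20 + 1/30 + 1/34 − 1/68 = (51 + 34 + 30 − 15)/1020 = 100/1020 = 5/51 per minute.
Filling time = 1 ÷ (5/51) = 51/5 minutes.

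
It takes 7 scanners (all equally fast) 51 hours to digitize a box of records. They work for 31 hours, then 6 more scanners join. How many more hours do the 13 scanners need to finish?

140/13 hours

One scanner does 1/357 of the job per hour.
After 31 hours with 7 scanners, 31/51 is done (20/51 left).
With 13 scanners the rate is 13/357, so the rest takes 20/51 ÷ 13/357 = 140/13 hours.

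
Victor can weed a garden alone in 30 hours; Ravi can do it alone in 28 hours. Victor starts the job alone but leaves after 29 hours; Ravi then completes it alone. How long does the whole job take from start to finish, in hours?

In 29 hours Victor does 29/30 of the job, leaving 1/30.
Ravi works at 1/28 per hour, so finishing takes 1/30 ÷ 1/28 = 14/15 hours.
Total time = 29 + 14/15 = 449/15 hours.

449/15 hours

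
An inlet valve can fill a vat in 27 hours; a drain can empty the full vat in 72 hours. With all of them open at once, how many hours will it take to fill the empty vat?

216/5 hours

Net rate = 1/27 − 1/72 = (8 − 3)/216 = 5/216 per hour.
Filling time = 1 ÷ (5/216) = 216/5 hours.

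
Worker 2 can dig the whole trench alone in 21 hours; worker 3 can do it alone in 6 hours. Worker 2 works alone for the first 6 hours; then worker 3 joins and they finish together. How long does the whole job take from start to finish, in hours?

28/3 hours

In 6 hours worker 2 does 6/21 = 2/7 of the job, leaving 5/7.
Worker 2 and worker 3 together work at 3/14 per hour, so finishing takes 5/7 ÷ 3/14 = 10/3 hours.
Total time = 6 + 10/3 = 28/3 hours.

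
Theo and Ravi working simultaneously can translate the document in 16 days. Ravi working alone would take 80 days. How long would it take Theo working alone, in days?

20 days

Combined rate is 1/16 per day.
Known contribution: 1/80 per day.
So Theo's rate is 1/16 − 1/80 = 1/20, meaning 20 days alone.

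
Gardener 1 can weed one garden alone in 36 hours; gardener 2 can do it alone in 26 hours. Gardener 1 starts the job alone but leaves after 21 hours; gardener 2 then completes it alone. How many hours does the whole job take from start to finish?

In 21 hours gardener 1 does 21/36 = 7/12 of the job, leaving 5/12.
Gardener 2 works at 1/26 per hour, so finishing takes 5/12 ÷ 1/26 = 65/6 hours.
Total time = 21 + 65/6 = 191/6 hours.

191/6 hours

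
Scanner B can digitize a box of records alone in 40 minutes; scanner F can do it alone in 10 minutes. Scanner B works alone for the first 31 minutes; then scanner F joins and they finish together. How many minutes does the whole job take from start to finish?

164/5 minutes

In 31 minutes scanner B does 31/40 of the job, leaving 9/40.
Scanner B and scanner F together work at 1/8 per minute, so finishing takes 9/40 ÷ 1/8 = 9/5 minutes.
Total time = 31 + 9/5 = 164/5 minutes.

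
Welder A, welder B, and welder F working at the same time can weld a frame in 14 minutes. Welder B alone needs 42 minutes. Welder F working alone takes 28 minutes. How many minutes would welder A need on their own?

84 minutes

Combined rate is 1/14 per minute.
Known contribution: 1/42 + 1/28 = (2 + 3)/84 = 5/84 per minute.
So welder A's rate is 1/14 − 5/84 = 1/84, meaning 84 minutes alone.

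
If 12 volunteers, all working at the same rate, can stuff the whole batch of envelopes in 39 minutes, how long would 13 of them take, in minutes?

Total work is 12·39 = 468 volunteer-minutes.
With 13 volunteers: 468/13 = 36 minutes.

36 minutes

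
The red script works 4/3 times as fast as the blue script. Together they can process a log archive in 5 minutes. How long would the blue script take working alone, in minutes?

35/3 minutes

Let the blue script's rate be r; then the red script's rate is (4/3)r, so together (4/3 + 1)r = (7/3)r = 1/5.
Thus r = 3/35 per minute.
The blue script alone: 35/3 minutes; the red script alone: 35/4 minutes.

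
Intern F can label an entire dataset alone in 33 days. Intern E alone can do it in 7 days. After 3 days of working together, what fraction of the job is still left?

Combined rate: 1/33 + 1/7 = (7 + 33)/231 = 40/231 per day.
In 3 days they complete 3·40/231 = 40/77 of the job.
So 37/77 remains.

37/77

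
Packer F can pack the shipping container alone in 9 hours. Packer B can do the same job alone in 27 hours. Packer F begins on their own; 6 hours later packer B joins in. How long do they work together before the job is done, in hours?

In the first 6 hours packer F alone does 6/9 = 2/3 of the job, leaving 1/3.
Once everyone is working, combined rate: 1/9 + 1/27 = (3 + 1)/27 = 4/27 per hour.
Remaining 1/3 at 4/27 per hour takes 9/4 hours.

9/4 hours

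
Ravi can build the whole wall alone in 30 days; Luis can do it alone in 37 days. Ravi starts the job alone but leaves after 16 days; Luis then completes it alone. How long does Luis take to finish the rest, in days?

259/15 days

In 16 days Ravi does 16/30 = 8/15 of the job, leaving 7/15.
Luis works at 1/37 per day, so finishing takes 7/15 ÷ 1/37 = 259/15 days.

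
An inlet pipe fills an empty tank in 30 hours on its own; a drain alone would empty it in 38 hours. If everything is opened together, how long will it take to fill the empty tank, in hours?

Net rate = 1/30 − 1/38 = (19 − 15)/570 = 4/570 = 2/285 per hour.
Filling time = 1 ÷ (2/285) = 285/2 hours.

285/2 hours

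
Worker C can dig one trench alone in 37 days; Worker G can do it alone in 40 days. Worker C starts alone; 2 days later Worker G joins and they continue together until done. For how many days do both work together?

200/11 days

In 2 days Worker C does 2/37 of the job, leaving 35/37.
Worker C and Worker G together work at 77/1480 per day, so finishing takes 35/37 ÷ 77/1480 = 200/11 days.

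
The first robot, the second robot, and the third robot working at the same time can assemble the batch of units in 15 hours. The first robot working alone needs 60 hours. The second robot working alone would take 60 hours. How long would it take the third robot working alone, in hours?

30 hours

Combined rate is 1/15 per hour.
Known contribution: 1/60 + 1/60 = (1 + 1)/60 = 2/60 = 1/30 per hour.
So the third robot's rate is 1/15 − 1/30 = 1/30, meaning 30 hours alone.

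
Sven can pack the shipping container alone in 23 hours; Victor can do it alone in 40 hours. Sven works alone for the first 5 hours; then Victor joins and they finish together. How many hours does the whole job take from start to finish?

115/7 hours

In 5 hours Sven does 5/23 of the job, leaving 18/23.
Sven and Victor together work at 63/920 per hour, so finishing takes 18/23 ÷ 63/920 = 80/7 hours.
Total time = 5 + 80/7 = 115/7 hours.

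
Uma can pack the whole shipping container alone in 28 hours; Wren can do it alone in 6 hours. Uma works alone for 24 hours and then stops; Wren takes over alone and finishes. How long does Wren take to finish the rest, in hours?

6/7 hours

In 24 hours Uma does 24/28 = 6/7 of the job, leaving 1/7.
Wren works at 1/6 per hour, so finishing takes 1/7 ÷ 1/6 = 6/7 hours.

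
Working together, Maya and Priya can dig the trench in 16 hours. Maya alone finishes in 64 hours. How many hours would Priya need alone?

64/3 hours

Combined rate is 1/16 per hour.
Known contribution: 1/64 per hour.
So Priya's rate is 1/16 − 1/64 = 3/64, meaning 64/3 hours alone.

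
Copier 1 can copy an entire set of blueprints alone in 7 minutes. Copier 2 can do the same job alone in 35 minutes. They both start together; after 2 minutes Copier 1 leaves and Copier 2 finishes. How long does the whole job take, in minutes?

In the first 2 minutes the combined rate is 6/35, so 12/35 of the job is done, leaving 23/35.
After Copier 1 leaves the rate is 1/35 per minute; the remaining 23/35 takes 23 minutes.
Total = 2 + 23 = 25 minutes.

25 minutes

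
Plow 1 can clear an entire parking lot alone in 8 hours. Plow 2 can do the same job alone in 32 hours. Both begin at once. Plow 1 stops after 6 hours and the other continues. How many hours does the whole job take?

8 hours

In the first 6 hours the combined rate is 5/32, so 15/16 of the job is done, leaving 1/16.
After plow 1 leaves the rate is 1/32 per hour; the remaining 1/16 takes 2 hours.
Total = 6 + 2 = 8 hours.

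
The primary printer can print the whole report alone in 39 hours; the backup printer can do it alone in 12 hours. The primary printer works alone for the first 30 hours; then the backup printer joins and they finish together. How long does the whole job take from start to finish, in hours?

546/17 hours

In 30 hours the primary printer does 30/39 = 10/13 of the job, leaving 3/13.
The primary printer and the backup printer together work at 17/156 per hour, so finishing takes 3/13 ÷ 17/156 = 36/17 hours.
Total time = 30 + 36/17 = 546/17 hours.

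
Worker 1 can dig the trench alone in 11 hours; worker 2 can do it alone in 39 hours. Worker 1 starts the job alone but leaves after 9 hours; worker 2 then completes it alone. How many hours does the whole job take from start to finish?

177/11 hours

In 9 hours worker 1 does 9/11 of the job, leaving 2/11.
Worker 2 works at 1/39 per hour, so finishing takes 2/11 ÷ 1/39 = 78/11 hours.
Total time = 9 + 78/11 = 177/11 hours.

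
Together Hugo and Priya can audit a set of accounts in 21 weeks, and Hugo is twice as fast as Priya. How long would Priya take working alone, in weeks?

63 weeks

Let Priya's rate be r; then Hugo's rate is 2r, so together (2 + 1)r = 3r = 1/21.
Thus r = 1/63 per week.
Priya alone: 63 weeks; Hugo alone: 63/2 weeks.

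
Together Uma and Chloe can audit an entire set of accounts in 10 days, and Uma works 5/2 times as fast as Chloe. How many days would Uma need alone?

Let Chloe's rate be r; then Uma's rate is (5/2)r, so together (5/2 + 1)r = (7/2)r = 1/10.
Thus r = 1/35 per day.
Chloe alone: 35 days; Uma alone: 14 days.

14 days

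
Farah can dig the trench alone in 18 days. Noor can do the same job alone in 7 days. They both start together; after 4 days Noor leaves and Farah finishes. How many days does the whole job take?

54/7 days

In the first 4 days the combined rate is 25/126, so 50/63 of the job is done, leaving 13/63.
After Noor leaves the rate is 1/18 per day; the remaining 13/63 takes 26/7 days.
Total = 4 + 26/7 = 54/7 days.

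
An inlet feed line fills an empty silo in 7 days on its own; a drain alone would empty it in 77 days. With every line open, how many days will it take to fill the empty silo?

77/10 days

Net rate = 1/7 − 1/77 = (11 − 1)/77 = 10/77 per day.
Filling time = 1 ÷ (10/77) = 77/10 days.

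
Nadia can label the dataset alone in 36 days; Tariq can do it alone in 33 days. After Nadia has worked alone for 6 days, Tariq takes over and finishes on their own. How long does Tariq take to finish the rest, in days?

In 6 days Nadia does 6/36 = 1/6 of the job, leaving 5/6.
Tariq works at 1/33 per day, so finishing takes 5/6 ÷ 1/33 = 55/2 days.

55/2 days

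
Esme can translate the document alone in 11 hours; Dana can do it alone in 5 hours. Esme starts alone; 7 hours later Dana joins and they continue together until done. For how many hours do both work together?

5/4 hours

In 7 hours Esme does 7/11 of the job, leaving 4/11.
Esme and Dana together work at 16/55 per hour, so finishing takes 4/11 ÷ 16/55 = 5/4 hours.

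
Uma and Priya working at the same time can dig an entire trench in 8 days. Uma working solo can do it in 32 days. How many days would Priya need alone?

Combined rate is 1/8 per day.
Known contribution: 1/32 per day.
So Priya's rate is 1/8 − 1/32 = 3/32, meaning 32/3 days alone.

32/3 days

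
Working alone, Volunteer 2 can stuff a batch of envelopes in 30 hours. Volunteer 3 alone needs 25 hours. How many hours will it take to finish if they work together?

150/11 hours

Combined rate: 1/30 + 1/25 = (5 + 6)/150 = 11/150 per hour.
Time = 1 ÷ (11/150) = 150/11 hours.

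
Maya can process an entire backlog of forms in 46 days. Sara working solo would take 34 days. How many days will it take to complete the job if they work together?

With two workers the combined time is the product over the sum: 46·34/(46+34) = 1564/80 = 391/20 days.

391/20 days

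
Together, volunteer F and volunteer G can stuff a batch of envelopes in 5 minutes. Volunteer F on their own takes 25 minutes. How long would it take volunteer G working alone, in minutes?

Combined rate is 1/5 per minute.
Known contribution: 1/25 per minute.
So volunteer G's rate is 1/5 − 1/25 = 4/25, meaning 25/4 minutes alone.

25/4 minutes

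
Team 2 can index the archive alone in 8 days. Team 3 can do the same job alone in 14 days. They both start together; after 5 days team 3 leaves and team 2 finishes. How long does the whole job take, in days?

In the first 5 days the combined rate is 11/56, so 55/56 of the job is done, leaving 1/56.
After team 3 leaves the rate is 1/8 per day; the remaining 1/56 takes 1/7 days.
Total = 5 + 1/7 = 36/7 days.

36/7 days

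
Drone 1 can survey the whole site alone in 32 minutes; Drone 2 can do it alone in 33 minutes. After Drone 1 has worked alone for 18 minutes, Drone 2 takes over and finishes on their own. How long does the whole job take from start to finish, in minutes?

519/16 minutes

In 18 minutes Drone 1 does 18/32 = 9/16 of the job, leaving 7/16.
Drone 2 works at 1/33 per minute, so finishing takes 7/16 ÷ 1/33 = 231/16 minutes.
Total time = 18 + 231/16 = 519/16 minutes.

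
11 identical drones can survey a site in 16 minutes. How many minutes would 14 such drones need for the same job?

88/7 minutes

Total work is 11·16 = 176 drone-minutes.
With 14 drones: 176/14 = 88/7 minutes.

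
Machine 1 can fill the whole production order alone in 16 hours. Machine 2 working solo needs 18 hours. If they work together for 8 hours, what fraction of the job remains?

1/18

Combined rate: 1/16 + 1/18 = (9 + 8)/144 = 17/144 per hour.
In 8 hours they complete 8·17/144 = 17/18 of the job.
So 1/18 remains.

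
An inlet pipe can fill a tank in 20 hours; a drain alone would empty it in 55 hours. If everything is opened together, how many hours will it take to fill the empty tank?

Net rate = 1/20 − 1/55 = (11 − 4)/220 = 7/220 per hour.
Filling time = 1 ÷ (7/220) = 220/7 hours.

220/7 hours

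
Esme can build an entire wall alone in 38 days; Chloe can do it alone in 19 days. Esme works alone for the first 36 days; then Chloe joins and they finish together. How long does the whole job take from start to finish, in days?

In 36 days Esme does 36/38 = 18/19 of the job, leaving 1/19.
Esme and Chloe together work at 3/38 per day, so finishing takes 1/19 ÷ 3/38 = 2/3 days.
Total time = 36 + 2/3 = 110/3 days.

110/3 days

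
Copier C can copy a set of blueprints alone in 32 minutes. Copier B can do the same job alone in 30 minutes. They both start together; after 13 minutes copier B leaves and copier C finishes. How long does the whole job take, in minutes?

272/15 minutes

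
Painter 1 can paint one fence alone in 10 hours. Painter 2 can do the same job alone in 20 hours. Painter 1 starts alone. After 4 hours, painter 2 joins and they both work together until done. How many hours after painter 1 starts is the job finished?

8 hours

In the first 4 hours painter 1 alone does 4/10 = 2/5 of the job, leaving 3/5.
Once everyone is working, combined rate: 1/10 + 1/20 = (2 + 1)/20 = 3/20 per hour.
Remaining 3/5 at 3/20 per hour takes 4 hours.
Total from the start = 4 + 4 = 8 hours.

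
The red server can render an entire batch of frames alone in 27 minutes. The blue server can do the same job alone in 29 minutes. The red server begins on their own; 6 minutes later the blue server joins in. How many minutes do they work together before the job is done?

87/8 minutes

In the first 6 minutes the red server alone does 6/27 = 2/9 of the job, leaving 7/9.
Once everyone is working, combined rate: 1/27 + 1/29 = (29 + 27)/783 = 56/783 per minute.
Remaining 7/9 at 56/783 per minute takes 87/8 minutes.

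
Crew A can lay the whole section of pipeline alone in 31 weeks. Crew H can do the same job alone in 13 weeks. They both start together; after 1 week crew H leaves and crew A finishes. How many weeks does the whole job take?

372/13 weeks

In the first 1 week the combined rate is 44/403, so 44/403 of the job is done, leaving 359/403.
After crew H leaves the rate is 1/31 per week; the remaining 359/403 takes 359/13 weeks.
Total = 1 + 359/13 = 372/13 weeks.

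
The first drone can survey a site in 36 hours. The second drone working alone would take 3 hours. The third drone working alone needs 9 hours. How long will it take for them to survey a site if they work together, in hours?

36/17 hours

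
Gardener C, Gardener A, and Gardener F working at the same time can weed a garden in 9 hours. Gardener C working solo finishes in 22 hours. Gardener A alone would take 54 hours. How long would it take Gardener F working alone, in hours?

Combined rate is 1/9 per hour.
Known contribution: 1/22 + 1/54 = (27 + 11)/594 = 38/594 = 19/297 per hour.
So Gardener F's rate is 1/9 − 19/297 = 14/297, meaning 297/14 hours alone.

297/14 hours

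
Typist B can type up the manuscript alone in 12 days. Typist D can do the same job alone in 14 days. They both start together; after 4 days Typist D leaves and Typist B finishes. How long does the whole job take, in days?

In the first 4 days the combined rate is 13/84, so 13/21 of the job is done, leaving 8/21.
After Typist D leaves the rate is 1/12 per day; the remaining 8/21 takes 32/7 days.
Total = 4 + 32/7 = 60/7 days.

60/7 days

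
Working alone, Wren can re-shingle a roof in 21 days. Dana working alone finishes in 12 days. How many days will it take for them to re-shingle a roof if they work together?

84/11 days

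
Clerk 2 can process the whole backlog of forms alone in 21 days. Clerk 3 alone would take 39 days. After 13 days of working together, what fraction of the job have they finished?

Combined rate: 1/21 + 1/39 = (13 + 7)/273 = 20/273 per day.
In 13 days they complete 13·20/273 = 20/21 of the job.

20/21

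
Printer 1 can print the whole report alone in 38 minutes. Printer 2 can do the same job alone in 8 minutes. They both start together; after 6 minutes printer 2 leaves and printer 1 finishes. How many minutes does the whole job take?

19/2 minutes

In the first 6 minutes the combined rate is 23/152, so 69/76 of the job is done, leaving 7/76.
After printer 2 leaves the rate is 1/38 per minute; the remaining 7/76 takes 7/2 minutes.
Total = 6 + 7/2 = 19/2 minutes.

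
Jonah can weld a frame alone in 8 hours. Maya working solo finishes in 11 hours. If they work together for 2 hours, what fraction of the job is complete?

Combined rate: 1/8 + 1/11 = (11 + 8)/88 = 19/88 per hour.
In 2 hours they complete 2·19/88 = 19/44 of the job.

19/44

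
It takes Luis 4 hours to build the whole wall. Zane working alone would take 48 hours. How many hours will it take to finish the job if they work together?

With two workers the combined time is the product over the sum: 4·48/(4+48) = 192/52 = 48/13 hours.

48/13 hours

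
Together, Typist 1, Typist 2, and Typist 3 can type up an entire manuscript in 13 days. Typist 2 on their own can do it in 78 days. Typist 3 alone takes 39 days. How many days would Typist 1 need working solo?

26 days

Combined rate is 1/13 per day.
Known contribution: 1/78 + 1/39 = (1 + 2)/78 = 3/78 = 1/26 per day.
So Typist 1's rate is 1/13 − 1/26 = 1/26, meaning 26 days alone.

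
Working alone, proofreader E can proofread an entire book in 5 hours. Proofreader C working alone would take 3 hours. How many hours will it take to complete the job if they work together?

15/8 hours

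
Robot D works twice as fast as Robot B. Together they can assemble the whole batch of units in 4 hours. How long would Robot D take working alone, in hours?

Let Robot B's rate be r; then Robot D's rate is 2r, so together (2 + 1)r = 3r = 1/4.
Thus r = 1/12 per hour.
Robot B alone: 12 hours; Robot D alone: 6 hours.

6 hours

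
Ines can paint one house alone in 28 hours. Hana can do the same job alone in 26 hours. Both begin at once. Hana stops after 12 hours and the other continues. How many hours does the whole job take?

In the first 12 hours the combined rate is 27/364, so 81/91 of the job is done, leaving 10/91.
After Hana leaves the rate is 1/28 per hour; the remaining 10/91 takes 40/13 hours.
Total = 12 + 40/13 = 196/13 hours.

196/13 hours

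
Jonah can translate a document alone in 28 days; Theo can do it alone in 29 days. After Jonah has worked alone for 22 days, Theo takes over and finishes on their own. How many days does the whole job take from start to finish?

In 22 days Jonah does 22/28 = 11/14 of the job, leaving 3/14.
Theo works at 1/29 per day, so finishing takes 3/14 ÷ 1/29 = 87/14 days.
Total time = 22 + 87/14 = 395/14 days.

395/14 days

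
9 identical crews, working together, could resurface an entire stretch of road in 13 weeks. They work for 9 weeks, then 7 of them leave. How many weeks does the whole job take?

One crew does 1/117 of the job per week.
After 9 weeks with 9 crews, 9/13 is done (4/13 left).
With 2 crews the rate is 2/117, so the rest takes 4/13 ÷ 2/117 = 18 weeks.
Total = 9 + 18 = 27 weeks.

27 weeks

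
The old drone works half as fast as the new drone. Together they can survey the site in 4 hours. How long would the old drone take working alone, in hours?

Let the new drone's rate be r; then the old drone's rate is (1/2)r, so together (1/2 + 1)r = (3/2)r = 1/4.
Thus r = 1/6 per hour.
The new drone alone: 6 hours; the old drone alone: 12 hours.

12 hours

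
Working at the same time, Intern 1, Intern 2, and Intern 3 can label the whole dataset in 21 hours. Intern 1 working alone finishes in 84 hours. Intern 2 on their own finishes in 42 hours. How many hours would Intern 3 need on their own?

84 hours

Combined rate is 1/21 per hour.
Known contribution: 1/84 + 1/42 = (1 + 2)/84 = 3/84 = 1/28 per hour.
So Intern 3's rate is 1/21 − 1/28 = 1/84, meaning 84 hours alone.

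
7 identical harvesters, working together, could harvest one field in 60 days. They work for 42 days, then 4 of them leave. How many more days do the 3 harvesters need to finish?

42 days

One harvester does 1/420 of the job per day.
After 42 days with 7 harvesters, 7/10 is done (3/10 left).
With 3 harvesters the rate is 3/420 = 1/140, so the rest takes 3/10 ÷ 1/140 = 42 days.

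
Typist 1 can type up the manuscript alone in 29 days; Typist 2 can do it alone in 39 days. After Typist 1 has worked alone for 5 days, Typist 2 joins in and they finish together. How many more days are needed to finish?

234/17 days

In 5 days Typist 1 does 5/29 of the job, leaving 24/29.
Typist 1 and Typist 2 together work at 68/1131 per day, so finishing takes 24/29 ÷ 68/1131 = 234/17 days.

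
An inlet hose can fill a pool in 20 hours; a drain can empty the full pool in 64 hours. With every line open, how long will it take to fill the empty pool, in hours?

Net rate = 1/20 − 1/64 = (16 − 5)/320 = 11/320 per hour.
Filling time = 1 ÷ (11/320) = 320/11 hours.

320/11 hours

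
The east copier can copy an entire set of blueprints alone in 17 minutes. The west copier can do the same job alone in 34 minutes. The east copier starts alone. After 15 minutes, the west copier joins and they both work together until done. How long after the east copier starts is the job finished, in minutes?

49/3 minutes

In the first 15 minutes the east copier alone does 15/17 of the job, leaving 2/17.
Once everyone is working, combined rate: 1/17 + 1/34 = (2 + 1)/34 = 3/34 per minute.
Remaining 2/17 at 3/34 per minute takes 4/3 minutes.
Total from the start = 15 + 4/3 = 49/3 minutes.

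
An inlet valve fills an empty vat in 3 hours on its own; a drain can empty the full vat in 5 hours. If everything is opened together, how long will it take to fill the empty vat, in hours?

Net rate = 1/3 − 1/5 = (5 − 3)/15 = 2/15 per hour.
Filling time = 1 ÷ (2/15) = 15/2 hours.

15/2 hours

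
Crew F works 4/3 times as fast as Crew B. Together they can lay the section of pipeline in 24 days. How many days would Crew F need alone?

42 days

Let Crew B's rate be r; then Crew F's rate is (4/3)r, so together (4/3 + 1)r = (7/3)r = 1/24.
Thus r = 1/56 per day.
Crew B alone: 56 days; Crew F alone: 42 days.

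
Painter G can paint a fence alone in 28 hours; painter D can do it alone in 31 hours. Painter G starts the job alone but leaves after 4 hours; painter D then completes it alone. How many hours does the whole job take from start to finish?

In 4 hours painter G does 4/28 = 1/7 of the job, leaving 6/7.
Painter D works at 1/31 per hour, so finishing takes 6/7 ÷ 1/31 = 186/7 hours.
Total time = 4 + 186/7 = 214/7 hours.

214/7 hours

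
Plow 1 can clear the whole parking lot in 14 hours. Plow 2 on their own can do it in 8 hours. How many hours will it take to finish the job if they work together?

56/11 hours

With two workers the combined time is the product over the sum: 14·8/(14+8) = 112/22 = 56/11 hours.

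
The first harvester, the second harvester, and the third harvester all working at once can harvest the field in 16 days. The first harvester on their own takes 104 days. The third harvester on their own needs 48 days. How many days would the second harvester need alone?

Combined rate is 1/16 per day.
Known contribution: 1/104 + 1/48 = (6 + 13)/624 = 19/624 per day.
So the second harvester's rate is 1/16 − 19/624 = 5/156, meaning 156/5 days alone.

156/5 days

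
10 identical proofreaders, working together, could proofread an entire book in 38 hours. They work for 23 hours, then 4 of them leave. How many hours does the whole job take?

48 hours

One proofreader does 1/380 of the job per hour.
After 23 hours with 10 proofreaders, 23/38 is done (15/38 left).
With 6 proofreaders the rate is 6/380 = 3/190, so the rest takes 15/38 ÷ 3/190 = 25 hours.
Total = 23 + 25 = 48 hours.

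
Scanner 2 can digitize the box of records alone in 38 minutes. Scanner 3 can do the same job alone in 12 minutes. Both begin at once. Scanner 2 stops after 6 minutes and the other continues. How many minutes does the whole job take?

In the first 6 minutes the combined rate is 25/228, so 25/38 of the job is done, leaving 13/38.
After scanner 2 leaves the rate is 1/12 per minute; the remaining 13/38 takes 78/19 minutes.
Total = 6 + 78/19 = 192/19 minutes.

192/19 minutes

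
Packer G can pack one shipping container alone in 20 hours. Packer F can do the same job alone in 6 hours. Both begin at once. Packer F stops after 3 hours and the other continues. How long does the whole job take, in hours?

10 hours

In the first 3 hours the combined rate is 13/60, so 13/20 of the job is done, leaving 7/20.
After packer F leaves the rate is 1/20 per hour; the remaining 7/20 takes 7 hours.
Total = 3 + 7 = 10 hours.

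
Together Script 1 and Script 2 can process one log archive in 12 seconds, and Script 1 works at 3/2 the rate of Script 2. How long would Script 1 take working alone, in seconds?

20 seconds

Let Script 2's rate be r; then Script 1's rate is (3/2)r, so together (3/2 + 1)r = (5/2)r = 1/12.
Thus r = 1/30 per second.
Script 2 alone: 30 seconds; Script 1 alone: 20 seconds.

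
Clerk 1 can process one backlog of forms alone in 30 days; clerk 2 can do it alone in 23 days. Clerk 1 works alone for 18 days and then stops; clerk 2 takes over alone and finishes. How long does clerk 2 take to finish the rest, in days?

46/5 days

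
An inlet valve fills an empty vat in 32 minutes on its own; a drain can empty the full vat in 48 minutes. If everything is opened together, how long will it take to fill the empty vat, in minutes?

96 minutes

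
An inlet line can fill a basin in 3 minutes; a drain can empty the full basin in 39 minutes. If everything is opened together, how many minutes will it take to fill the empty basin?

13/4 minutes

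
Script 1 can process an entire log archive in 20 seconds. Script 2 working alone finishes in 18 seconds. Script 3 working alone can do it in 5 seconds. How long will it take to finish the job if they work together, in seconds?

36/11 seconds

Combined rate: 1/20 + 1/18 + 1/5 = (9 + 10 + 36)/180 = 55/180 = 11/36 per second.
Time = 1 ÷ (11/36) = 36/11 seconds.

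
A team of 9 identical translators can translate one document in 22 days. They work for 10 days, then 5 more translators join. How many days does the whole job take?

124/7 days

One translator does 1/198 of the job per day.
After 10 days with 9 translators, 5/11 is done (6/11 left).
With 14 translators the rate is 14/198 = 7/99, so the rest takes 6/11 ÷ 7/99 = 54/7 days.
Total = 10 + 54/7 = 124/7 days.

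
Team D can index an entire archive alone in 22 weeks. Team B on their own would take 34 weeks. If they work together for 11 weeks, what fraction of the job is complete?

14/17

Combined rate: 1/22 + 1/34 = (17 + 11)/374 = 28/374 = 14/187 per week.
In 11 weeks they complete 11·14/187 = 14/17 of the job.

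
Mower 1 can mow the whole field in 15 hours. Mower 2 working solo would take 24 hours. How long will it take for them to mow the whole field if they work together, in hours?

Combined rate: 1/15 + 1/24 = (8 + 5)/120 = 13/120 per hour.
Time = 1 ÷ (13/120) = 120/13 hours.

120/13 hours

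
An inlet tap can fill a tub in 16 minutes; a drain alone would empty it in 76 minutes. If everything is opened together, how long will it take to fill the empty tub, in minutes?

Net rate = 1/16 − 1/76 = (19 − 4)/304 = 15/304 per minute.
Filling time = 1 ÷ (15/304) = 304/15 minutes.

304/15 minutes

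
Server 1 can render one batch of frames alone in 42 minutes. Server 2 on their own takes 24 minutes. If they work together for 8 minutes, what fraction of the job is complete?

11/21

Combined rate: 1/42 + 1/24 = (4 + 7)/168 = 11/168 per minute.
In 8 minutes they complete 8·11/168 = 11/21 of the job.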